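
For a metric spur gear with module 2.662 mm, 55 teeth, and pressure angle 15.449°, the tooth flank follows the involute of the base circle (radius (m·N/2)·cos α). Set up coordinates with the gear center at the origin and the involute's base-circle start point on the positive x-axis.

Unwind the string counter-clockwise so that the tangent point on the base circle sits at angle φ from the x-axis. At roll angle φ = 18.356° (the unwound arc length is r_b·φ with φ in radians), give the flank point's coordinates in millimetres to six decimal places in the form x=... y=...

pitch radius r_p = m·N/2 = 2.662·55/2 = 73.205000
base radius r_b = r_p·cos α = 73.205000·cos 15.449° = 70.559953
roll angle φ = 18.356° = 0.32037264 rad
x = r_b·(cos φ + φ·sin φ) = 70.559953·(0.94911813 + 0.32037264·0.31492026) = 74.088654
y = r_b·(sin φ − φ·cos φ) = 70.559953·(0.31492026 − 0.32037264·0.94911813) = 0.765489

x=74.088654 y=0.765489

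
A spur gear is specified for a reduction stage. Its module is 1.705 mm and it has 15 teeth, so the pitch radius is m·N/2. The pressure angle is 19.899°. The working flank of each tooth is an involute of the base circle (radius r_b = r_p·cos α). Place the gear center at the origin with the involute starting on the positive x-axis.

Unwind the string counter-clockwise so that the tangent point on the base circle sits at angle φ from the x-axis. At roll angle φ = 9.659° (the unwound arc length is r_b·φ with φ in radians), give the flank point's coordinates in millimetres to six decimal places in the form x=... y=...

pitch radius r_p = m·N/2 = 1.705·15/2 = 12.787500
base radius r_b = r_p·cos α = 12.787500·cos 19.899° = 12.024010
roll angle φ = 9.659° = 0.16858135 rad
x = r_b·(cos φ + φ·sin φ) = 12.024010·(0.98582379 + 0.16858135·0.16778398) = 12.193658
y = r_b·(sin φ − φ·cos φ) = 12.024010·(0.16778398 − 0.16858135·0.98582379) = 0.019148

x=12.193658 y=0.019148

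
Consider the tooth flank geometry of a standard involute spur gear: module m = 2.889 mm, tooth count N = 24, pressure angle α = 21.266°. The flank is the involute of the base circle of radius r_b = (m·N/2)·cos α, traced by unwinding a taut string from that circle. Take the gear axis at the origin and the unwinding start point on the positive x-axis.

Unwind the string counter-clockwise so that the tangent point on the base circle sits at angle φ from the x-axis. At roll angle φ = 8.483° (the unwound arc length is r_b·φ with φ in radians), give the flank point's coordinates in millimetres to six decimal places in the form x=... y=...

x=32.659500 y=0.034875

pitch radius r_p = m·N/2 = 2.889·24/2 = 34.668000
base radius r_b = r_p·cos α = 34.668000·cos 21.266° = 32.307339
roll angle φ = 8.483° = 0.14805628 rad
x = r_b·(cos φ + φ·sin φ) = 32.307339·(0.98905968 + 0.14805628·0.14751596) = 32.659500
y = r_b·(sin φ − φ·cos φ) = 32.307339·(0.14751596 − 0.14805628·0.98905968) = 0.034875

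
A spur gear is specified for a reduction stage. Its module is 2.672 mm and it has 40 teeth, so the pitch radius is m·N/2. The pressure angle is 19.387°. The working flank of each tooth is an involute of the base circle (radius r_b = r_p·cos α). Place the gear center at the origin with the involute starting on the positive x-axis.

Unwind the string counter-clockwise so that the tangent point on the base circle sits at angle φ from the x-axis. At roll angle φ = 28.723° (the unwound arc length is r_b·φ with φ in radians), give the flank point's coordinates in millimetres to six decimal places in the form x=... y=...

x=56.351709 y=2.064247

pitch radius r_p = m·N/2 = 2.672·40/2 = 53.440000
base radius r_b = r_p·cos α = 53.440000·cos 19.387° = 50.409845
roll angle φ = 28.723° = 0.50131092 rad
x = r_b·(cos φ + φ·sin φ) = 50.409845·(0.87695332 + 0.50131092·0.48057557) = 56.351709
y = r_b·(sin φ − φ·cos φ) = 50.409845·(0.48057557 − 0.50131092·0.87695332) = 2.064247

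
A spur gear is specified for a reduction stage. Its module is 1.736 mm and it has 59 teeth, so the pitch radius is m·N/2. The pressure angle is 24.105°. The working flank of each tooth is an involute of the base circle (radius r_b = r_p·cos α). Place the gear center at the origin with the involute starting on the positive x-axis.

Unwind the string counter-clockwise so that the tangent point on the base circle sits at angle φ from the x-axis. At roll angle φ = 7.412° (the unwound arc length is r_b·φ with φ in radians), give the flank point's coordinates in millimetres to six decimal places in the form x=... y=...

pitch radius r_p = m·N/2 = 1.736·59/2 = 51.212000
base radius r_b = r_p·cos α = 51.212000·cos 24.105° = 46.746239
roll angle φ = 7.412° = 0.12936380 rad
x = r_b·(cos φ + φ·sin φ) = 46.746239·(0.99164417 + 0.12936380·0.12900329) = 47.135753
y = r_b·(sin φ − φ·cos φ) = 46.746239·(0.12900329 − 0.12936380·0.99164417) = 0.033677

x=47.135753 y=0.033677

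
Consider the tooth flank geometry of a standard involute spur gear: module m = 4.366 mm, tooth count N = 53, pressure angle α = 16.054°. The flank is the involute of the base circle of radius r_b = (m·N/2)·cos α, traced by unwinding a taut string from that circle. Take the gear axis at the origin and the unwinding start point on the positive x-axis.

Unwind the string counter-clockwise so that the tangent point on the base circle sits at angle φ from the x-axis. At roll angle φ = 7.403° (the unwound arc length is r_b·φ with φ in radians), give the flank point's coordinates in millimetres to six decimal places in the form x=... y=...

x=112.111139 y=0.079811

pitch radius r_p = m·N/2 = 4.366·53/2 = 115.699000
base radius r_b = r_p·cos α = 115.699000·cos 16.054° = 111.186911
roll angle φ = 7.403° = 0.12920672 rad
x = r_b·(cos φ + φ·sin φ) = 111.186911·(0.99166442 + 0.12920672·0.12884752) = 112.111139
y = r_b·(sin φ − φ·cos φ) = 111.186911·(0.12884752 − 0.12920672·0.99166442) = 0.079811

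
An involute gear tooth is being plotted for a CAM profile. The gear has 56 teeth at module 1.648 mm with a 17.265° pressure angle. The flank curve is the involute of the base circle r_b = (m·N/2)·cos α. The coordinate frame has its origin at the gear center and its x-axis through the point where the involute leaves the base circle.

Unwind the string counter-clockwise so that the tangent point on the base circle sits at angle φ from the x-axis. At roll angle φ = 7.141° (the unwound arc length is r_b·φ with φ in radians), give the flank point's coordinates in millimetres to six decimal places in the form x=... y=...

pitch radius r_p = m·N/2 = 1.648·56/2 = 46.144000
base radius r_b = r_p·cos α = 46.144000·cos 17.265° = 44.064856
roll angle φ = 7.141° = 0.12463396 rad
x = r_b·(cos φ + φ·sin φ) = 44.064856·(0.99224324 + 0.12463396·0.12431154) = 44.405772
y = r_b·(sin φ − φ·cos φ) = 44.064856·(0.12431154 − 0.12463396·0.99224324) = 0.028393

x=44.405772 y=0.028393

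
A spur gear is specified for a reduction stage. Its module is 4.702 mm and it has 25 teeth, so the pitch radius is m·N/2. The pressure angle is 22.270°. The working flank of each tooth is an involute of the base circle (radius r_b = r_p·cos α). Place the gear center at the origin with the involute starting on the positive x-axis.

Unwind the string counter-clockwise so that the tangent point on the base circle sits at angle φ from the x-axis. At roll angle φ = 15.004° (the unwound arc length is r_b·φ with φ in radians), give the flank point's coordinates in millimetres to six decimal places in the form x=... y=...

x=56.223961 y=0.323353

pitch radius r_p = m·N/2 = 4.702·25/2 = 58.775000
base radius r_b = r_p·cos α = 58.775000·cos 22.270° = 54.390871
roll angle φ = 15.004° = 0.26186920 rad
x = r_b·(cos φ + φ·sin φ) = 54.390871·(0.96590775 + 0.26186920·0.25888648) = 56.223961
y = r_b·(sin φ − φ·cos φ) = 54.390871·(0.25888648 − 0.26186920·0.96590775) = 0.323353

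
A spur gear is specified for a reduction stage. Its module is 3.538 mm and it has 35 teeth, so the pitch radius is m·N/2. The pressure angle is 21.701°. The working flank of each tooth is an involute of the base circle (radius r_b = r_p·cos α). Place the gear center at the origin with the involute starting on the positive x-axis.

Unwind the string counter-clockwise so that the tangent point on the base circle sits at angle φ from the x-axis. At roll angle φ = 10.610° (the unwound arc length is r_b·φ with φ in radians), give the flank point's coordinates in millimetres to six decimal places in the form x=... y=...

x=58.504743 y=0.121349

pitch radius r_p = m·N/2 = 3.538·35/2 = 61.915000
base radius r_b = r_p·cos α = 61.915000·cos 21.701° = 57.526844
roll angle φ = 10.610° = 0.18517943 rad
x = r_b·(cos φ + φ·sin φ) = 57.526844·(0.98290323 + 0.18517943·0.18412290) = 58.504743
y = r_b·(sin φ − φ·cos φ) = 57.526844·(0.18412290 − 0.18517943·0.98290323) = 0.121349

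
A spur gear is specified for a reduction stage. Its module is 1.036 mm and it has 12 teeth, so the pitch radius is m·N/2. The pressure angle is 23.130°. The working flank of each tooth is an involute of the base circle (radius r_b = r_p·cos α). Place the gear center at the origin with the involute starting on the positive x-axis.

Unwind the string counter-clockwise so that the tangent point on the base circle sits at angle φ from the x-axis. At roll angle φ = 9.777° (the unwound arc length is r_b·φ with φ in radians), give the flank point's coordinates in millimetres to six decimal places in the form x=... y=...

x=5.798953 y=0.009440

pitch radius r_p = m·N/2 = 1.036·12/2 = 6.216000
base radius r_b = r_p·cos α = 6.216000·cos 23.130° = 5.716333
roll angle φ = 9.777° = 0.17064084 rad
x = r_b·(cos φ + φ·sin φ) = 5.716333·(0.98547615 + 0.17064084·0.16981392) = 5.798953
y = r_b·(sin φ − φ·cos φ) = 5.716333·(0.16981392 − 0.17064084·0.98547615) = 0.009440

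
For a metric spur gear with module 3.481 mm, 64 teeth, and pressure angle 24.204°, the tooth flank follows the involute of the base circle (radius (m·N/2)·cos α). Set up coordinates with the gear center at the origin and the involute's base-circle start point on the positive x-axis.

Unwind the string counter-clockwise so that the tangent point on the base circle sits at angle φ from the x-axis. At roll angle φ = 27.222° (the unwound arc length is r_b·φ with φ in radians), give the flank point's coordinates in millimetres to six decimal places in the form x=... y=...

pitch radius r_p = m·N/2 = 3.481·64/2 = 111.392000
base radius r_b = r_p·cos α = 111.392000·cos 24.204° = 101.599696
roll angle φ = 27.222° = 0.47511353 rad
x = r_b·(cos φ + φ·sin φ) = 101.599696·(0.88924079 + 0.47511353·0.45743940) = 112.427830
y = r_b·(sin φ − φ·cos φ) = 101.599696·(0.45743940 − 0.47511353·0.88924079) = 3.550815

x=112.427830 y=3.550815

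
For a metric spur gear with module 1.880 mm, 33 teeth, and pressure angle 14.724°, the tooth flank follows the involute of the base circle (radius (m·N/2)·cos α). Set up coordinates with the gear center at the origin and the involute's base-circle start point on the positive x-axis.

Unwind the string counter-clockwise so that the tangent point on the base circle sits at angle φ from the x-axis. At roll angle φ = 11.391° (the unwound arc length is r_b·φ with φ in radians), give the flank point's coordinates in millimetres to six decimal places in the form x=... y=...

x=30.588410 y=0.078274

pitch radius r_p = m·N/2 = 1.880·33/2 = 31.020000
base radius r_b = r_p·cos α = 31.020000·cos 14.724° = 30.001346
roll angle φ = 11.391° = 0.19881046 rad
x = r_b·(cos φ + φ·sin φ) = 30.001346·(0.98030221 + 0.19881046·0.19750336) = 30.588410
y = r_b·(sin φ − φ·cos φ) = 30.001346·(0.19750336 − 0.19881046·0.98030221) = 0.078274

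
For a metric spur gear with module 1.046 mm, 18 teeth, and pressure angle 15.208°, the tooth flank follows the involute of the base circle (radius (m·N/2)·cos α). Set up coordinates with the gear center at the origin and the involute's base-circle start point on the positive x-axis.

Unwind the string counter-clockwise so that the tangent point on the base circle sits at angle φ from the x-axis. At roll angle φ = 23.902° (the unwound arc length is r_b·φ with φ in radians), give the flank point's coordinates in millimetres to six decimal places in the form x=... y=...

pitch radius r_p = m·N/2 = 1.046·18/2 = 9.414000
base radius r_b = r_p·cos α = 9.414000·cos 15.208° = 9.084321
roll angle φ = 23.902° = 0.41716860 rad
x = r_b·(cos φ + φ·sin φ) = 9.084321·(0.91423981 + 0.41716860·0.40517350) = 9.840731
y = r_b·(sin φ − φ·cos φ) = 9.084321·(0.40517350 − 0.41716860·0.91423981) = 0.216037

x=9.840731 y=0.216037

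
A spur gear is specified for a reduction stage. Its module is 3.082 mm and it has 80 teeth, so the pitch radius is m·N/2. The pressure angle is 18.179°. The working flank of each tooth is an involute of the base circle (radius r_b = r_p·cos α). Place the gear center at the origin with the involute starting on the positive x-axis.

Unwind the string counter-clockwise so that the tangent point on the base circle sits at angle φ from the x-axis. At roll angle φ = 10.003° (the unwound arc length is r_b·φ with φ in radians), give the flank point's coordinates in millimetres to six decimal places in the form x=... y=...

x=118.898092 y=0.207125

pitch radius r_p = m·N/2 = 3.082·80/2 = 123.280000
base radius r_b = r_p·cos α = 123.280000·cos 18.179° = 117.126659
roll angle φ = 10.003° = 0.17458529 rad
x = r_b·(cos φ + φ·sin φ) = 117.126659·(0.98479866 + 0.17458529·0.17369974) = 118.898092
y = r_b·(sin φ − φ·cos φ) = 117.126659·(0.17369974 − 0.17458529·0.98479866) = 0.207125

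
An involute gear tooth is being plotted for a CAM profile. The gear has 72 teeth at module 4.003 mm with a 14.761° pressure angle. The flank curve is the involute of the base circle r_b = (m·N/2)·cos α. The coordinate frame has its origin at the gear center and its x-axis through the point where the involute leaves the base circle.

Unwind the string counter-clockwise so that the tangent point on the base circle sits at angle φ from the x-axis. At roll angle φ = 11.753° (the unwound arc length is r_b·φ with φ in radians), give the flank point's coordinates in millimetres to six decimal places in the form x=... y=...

x=142.253048 y=0.399247

pitch radius r_p = m·N/2 = 4.003·72/2 = 144.108000
base radius r_b = r_p·cos α = 144.108000·cos 14.761° = 139.352010
roll angle φ = 11.753° = 0.20512855 rad
x = r_b·(cos φ + φ·sin φ) = 139.352010·(0.97903481 + 0.20512855·0.20369301) = 142.253048
y = r_b·(sin φ − φ·cos φ) = 139.352010·(0.20369301 − 0.20512855·0.97903481) = 0.399247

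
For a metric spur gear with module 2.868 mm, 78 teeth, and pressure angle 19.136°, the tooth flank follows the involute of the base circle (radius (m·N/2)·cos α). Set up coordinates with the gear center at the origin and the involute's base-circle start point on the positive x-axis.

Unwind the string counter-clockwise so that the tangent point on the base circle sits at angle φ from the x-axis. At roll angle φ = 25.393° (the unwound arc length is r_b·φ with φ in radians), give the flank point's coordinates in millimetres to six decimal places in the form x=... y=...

pitch radius r_p = m·N/2 = 2.868·78/2 = 111.852000
base radius r_b = r_p·cos α = 111.852000·cos 19.136° = 105.671408
roll angle φ = 25.393° = 0.44319146 rad
x = r_b·(cos φ + φ·sin φ) = 105.671408·(0.90338769 + 0.44319146·0.42882477) = 115.545256
y = r_b·(sin φ − φ·cos φ) = 105.671408·(0.42882477 − 0.44319146·0.90338769) = 3.006464

x=115.545256 y=3.006464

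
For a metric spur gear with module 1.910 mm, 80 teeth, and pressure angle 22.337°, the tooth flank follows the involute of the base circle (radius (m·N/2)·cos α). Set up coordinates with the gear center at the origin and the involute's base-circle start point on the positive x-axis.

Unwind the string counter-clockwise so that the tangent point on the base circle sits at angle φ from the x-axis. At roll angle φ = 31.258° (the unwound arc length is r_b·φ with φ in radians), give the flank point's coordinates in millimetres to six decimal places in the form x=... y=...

x=80.413994 y=3.712201

pitch radius r_p = m·N/2 = 1.910·80/2 = 76.400000
base radius r_b = r_p·cos α = 76.400000·cos 22.337° = 70.667287
roll angle φ = 31.258° = 0.54555502 rad
x = r_b·(cos φ + φ·sin φ) = 70.667287·(0.85483943 + 0.54555502·0.51889262) = 80.413994
y = r_b·(sin φ − φ·cos φ) = 70.667287·(0.51889262 − 0.54555502·0.85483943) = 3.712201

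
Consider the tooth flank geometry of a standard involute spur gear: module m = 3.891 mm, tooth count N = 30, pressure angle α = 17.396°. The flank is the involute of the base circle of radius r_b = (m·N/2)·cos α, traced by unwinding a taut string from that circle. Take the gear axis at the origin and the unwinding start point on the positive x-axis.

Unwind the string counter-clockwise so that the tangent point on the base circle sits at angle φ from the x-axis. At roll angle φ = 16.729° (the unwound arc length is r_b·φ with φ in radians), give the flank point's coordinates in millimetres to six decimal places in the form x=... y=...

x=58.019118 y=0.458177

pitch radius r_p = m·N/2 = 3.891·30/2 = 58.365000
base radius r_b = r_p·cos α = 58.365000·cos 17.396° = 55.695455
roll angle φ = 16.729° = 0.29197613 rad
x = r_b·(cos φ + φ·sin φ) = 55.695455·(0.95767693 + 0.29197613·0.28784528) = 58.019118
y = r_b·(sin φ − φ·cos φ) = 55.695455·(0.28784528 − 0.29197613·0.95767693) = 0.458177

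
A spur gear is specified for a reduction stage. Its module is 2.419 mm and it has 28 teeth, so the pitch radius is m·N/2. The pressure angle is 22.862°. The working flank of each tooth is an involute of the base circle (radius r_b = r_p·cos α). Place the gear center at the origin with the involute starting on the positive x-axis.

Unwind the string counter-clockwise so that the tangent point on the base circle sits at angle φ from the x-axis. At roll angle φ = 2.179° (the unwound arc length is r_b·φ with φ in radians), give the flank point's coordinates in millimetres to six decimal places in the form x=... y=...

x=31.228157 y=0.000572

pitch radius r_p = m·N/2 = 2.419·28/2 = 33.866000
base radius r_b = r_p·cos α = 33.866000·cos 22.862° = 31.205598
roll angle φ = 2.179° = 0.03803072 rad
x = r_b·(cos φ + φ·sin φ) = 31.205598·(0.99927692 + 0.03803072·0.03802156) = 31.228157
y = r_b·(sin φ − φ·cos φ) = 31.205598·(0.03802156 − 0.03803072·0.99927692) = 0.000572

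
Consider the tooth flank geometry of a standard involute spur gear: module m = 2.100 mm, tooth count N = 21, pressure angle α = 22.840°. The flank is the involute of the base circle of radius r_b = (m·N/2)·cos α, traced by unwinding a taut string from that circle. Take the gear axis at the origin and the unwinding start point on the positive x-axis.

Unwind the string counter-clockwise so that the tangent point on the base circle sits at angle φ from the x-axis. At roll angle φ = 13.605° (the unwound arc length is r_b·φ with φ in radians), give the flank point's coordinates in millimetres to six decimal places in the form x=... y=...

x=20.885950 y=0.090179

pitch radius r_p = m·N/2 = 2.100·21/2 = 22.050000
base radius r_b = r_p·cos α = 22.050000·cos 22.840° = 20.321112
roll angle φ = 13.605° = 0.23745204 rad
x = r_b·(cos φ + φ·sin φ) = 20.321112·(0.97194048 + 0.23745204·0.23522693) = 20.885950
y = r_b·(sin φ − φ·cos φ) = 20.321112·(0.23522693 − 0.23745204·0.97194048) = 0.090179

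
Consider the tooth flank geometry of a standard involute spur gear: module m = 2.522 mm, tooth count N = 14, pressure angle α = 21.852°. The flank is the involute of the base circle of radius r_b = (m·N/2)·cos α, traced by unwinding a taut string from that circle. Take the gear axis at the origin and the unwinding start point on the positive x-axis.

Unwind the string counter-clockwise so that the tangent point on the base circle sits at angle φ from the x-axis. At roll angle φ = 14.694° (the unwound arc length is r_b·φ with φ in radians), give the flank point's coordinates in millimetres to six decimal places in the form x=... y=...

pitch radius r_p = m·N/2 = 2.522·14/2 = 17.654000
base radius r_b = r_p·cos α = 17.654000·cos 21.852° = 16.385532
roll angle φ = 14.694° = 0.25645868 rad
x = r_b·(cos φ + φ·sin φ) = 16.385532·(0.96729432 + 0.25645868·0.25365665) = 16.915551
y = r_b·(sin φ − φ·cos φ) = 16.385532·(0.25365665 − 0.25645868·0.96729432) = 0.091523

x=16.915551 y=0.091523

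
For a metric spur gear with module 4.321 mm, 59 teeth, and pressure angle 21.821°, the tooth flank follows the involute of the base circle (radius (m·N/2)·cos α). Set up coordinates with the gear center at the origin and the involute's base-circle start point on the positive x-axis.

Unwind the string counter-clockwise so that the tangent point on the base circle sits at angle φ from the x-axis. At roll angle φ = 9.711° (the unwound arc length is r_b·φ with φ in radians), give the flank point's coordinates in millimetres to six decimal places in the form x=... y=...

pitch radius r_p = m·N/2 = 4.321·59/2 = 127.469500
base radius r_b = r_p·cos α = 127.469500·cos 21.821° = 118.336266
roll angle φ = 9.711° = 0.16948892 rad
x = r_b·(cos φ + φ·sin φ) = 118.336266·(0.98567110 + 0.16948892·0.16867862) = 120.023772
y = r_b·(sin φ − φ·cos φ) = 118.336266·(0.16867862 − 0.16948892·0.98567110) = 0.191502

x=120.023772 y=0.191502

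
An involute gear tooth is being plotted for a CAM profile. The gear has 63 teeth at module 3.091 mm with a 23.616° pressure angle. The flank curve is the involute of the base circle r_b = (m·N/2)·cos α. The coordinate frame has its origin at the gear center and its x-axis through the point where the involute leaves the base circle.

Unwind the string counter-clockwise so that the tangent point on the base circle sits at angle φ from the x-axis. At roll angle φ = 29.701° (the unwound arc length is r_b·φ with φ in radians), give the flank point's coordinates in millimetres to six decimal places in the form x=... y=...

pitch radius r_p = m·N/2 = 3.091·63/2 = 97.366500
base radius r_b = r_p·cos α = 97.366500·cos 23.616° = 89.212143
roll angle φ = 29.701° = 0.51838024 rad
x = r_b·(cos φ + φ·sin φ) = 89.212143·(0.86862287 + 0.51838024·0.49547383) = 100.405297
y = r_b·(sin φ − φ·cos φ) = 89.212143·(0.49547383 − 0.51838024·0.86862287) = 4.032112

x=100.405297 y=4.032112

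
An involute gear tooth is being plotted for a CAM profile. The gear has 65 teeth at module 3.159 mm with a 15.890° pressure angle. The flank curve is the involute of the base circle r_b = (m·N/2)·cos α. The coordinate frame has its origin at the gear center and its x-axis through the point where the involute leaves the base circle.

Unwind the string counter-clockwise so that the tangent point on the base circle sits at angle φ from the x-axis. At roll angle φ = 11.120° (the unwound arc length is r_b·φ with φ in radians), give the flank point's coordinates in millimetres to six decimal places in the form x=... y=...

x=100.586726 y=0.239718

pitch radius r_p = m·N/2 = 3.159·65/2 = 102.667500
base radius r_b = r_p·cos α = 102.667500·cos 15.890° = 98.744483
roll angle φ = 11.120° = 0.19408061 rad
x = r_b·(cos φ + φ·sin φ) = 98.744483·(0.98122540 + 0.19408061·0.19286449) = 100.586726
y = r_b·(sin φ − φ·cos φ) = 98.744483·(0.19286449 − 0.19408061·0.98122540) = 0.239718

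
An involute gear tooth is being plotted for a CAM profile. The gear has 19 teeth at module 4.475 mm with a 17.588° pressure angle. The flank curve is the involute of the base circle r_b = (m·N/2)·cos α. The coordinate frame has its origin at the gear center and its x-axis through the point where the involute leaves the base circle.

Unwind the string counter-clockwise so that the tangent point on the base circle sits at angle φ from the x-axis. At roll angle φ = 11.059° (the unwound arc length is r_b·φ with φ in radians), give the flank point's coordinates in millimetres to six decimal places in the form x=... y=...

pitch radius r_p = m·N/2 = 4.475·19/2 = 42.512500
base radius r_b = r_p·cos α = 42.512500·cos 17.588° = 40.525210
roll angle φ = 11.059° = 0.19301596 rad
x = r_b·(cos φ + φ·sin φ) = 40.525210·(0.98143018 + 0.19301596·0.19181972) = 41.273080
y = r_b·(sin φ − φ·cos φ) = 40.525210·(0.19181972 − 0.19301596·0.98143018) = 0.096775

x=41.273080 y=0.096775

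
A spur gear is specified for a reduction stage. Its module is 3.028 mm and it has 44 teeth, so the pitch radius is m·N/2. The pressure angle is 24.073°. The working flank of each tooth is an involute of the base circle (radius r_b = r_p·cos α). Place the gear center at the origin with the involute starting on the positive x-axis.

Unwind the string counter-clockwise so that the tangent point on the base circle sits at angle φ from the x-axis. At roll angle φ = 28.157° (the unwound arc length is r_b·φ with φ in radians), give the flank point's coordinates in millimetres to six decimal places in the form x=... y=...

x=67.729108 y=2.348589

pitch radius r_p = m·N/2 = 3.028·44/2 = 66.616000
base radius r_b = r_p·cos α = 66.616000·cos 24.073° = 60.822173
roll angle φ = 28.157° = 0.49143236 rad
x = r_b·(cos φ + φ·sin φ) = 60.822173·(0.88165785 + 0.49143236·0.47188922) = 67.729108
y = r_b·(sin φ − φ·cos φ) = 60.822173·(0.47188922 − 0.49143236·0.88165785) = 2.348589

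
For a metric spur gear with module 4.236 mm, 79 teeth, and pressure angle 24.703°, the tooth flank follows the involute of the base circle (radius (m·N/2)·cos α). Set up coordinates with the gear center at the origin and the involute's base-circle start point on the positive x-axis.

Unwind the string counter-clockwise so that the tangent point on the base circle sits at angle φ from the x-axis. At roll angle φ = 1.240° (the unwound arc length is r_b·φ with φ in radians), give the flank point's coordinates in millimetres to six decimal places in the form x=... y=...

pitch radius r_p = m·N/2 = 4.236·79/2 = 167.322000
base radius r_b = r_p·cos α = 167.322000·cos 24.703° = 152.009744
roll angle φ = 1.240° = 0.02164208 rad
x = r_b·(cos φ + φ·sin φ) = 152.009744·(0.99976582 + 0.02164208·0.02164039) = 152.045339
y = r_b·(sin φ − φ·cos φ) = 152.009744·(0.02164039 − 0.02164208·0.99976582) = 0.000514

x=152.045339 y=0.000514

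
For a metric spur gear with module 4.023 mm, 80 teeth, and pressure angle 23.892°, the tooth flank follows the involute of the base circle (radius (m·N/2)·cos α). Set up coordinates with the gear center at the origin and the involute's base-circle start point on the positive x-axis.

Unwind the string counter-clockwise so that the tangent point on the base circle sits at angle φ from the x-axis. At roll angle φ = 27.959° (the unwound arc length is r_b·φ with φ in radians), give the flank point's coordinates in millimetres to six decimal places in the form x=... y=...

x=163.619225 y=5.564198

pitch radius r_p = m·N/2 = 4.023·80/2 = 160.920000
base radius r_b = r_p·cos α = 160.920000·cos 23.892° = 147.130848
roll angle φ = 27.959° = 0.48797661 rad
x = r_b·(cos φ + φ·sin φ) = 147.130848·(0.88328331 + 0.48797661·0.46883962) = 163.619225
y = r_b·(sin φ − φ·cos φ) = 147.130848·(0.46883962 − 0.48797661·0.88328331) = 5.564198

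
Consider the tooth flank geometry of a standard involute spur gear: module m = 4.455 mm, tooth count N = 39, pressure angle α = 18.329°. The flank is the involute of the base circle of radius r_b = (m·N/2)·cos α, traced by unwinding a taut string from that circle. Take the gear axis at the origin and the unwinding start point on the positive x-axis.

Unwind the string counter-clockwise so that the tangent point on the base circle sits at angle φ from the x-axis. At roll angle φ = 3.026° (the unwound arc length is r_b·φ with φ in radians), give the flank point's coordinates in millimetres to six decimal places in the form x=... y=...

x=82.580077 y=0.004048

pitch radius r_p = m·N/2 = 4.455·39/2 = 86.872500
base radius r_b = r_p·cos α = 86.872500·cos 18.329° = 82.465148
roll angle φ = 3.026° = 0.05281366 rad
x = r_b·(cos φ + φ·sin φ) = 82.465148·(0.99860568 + 0.05281366·0.05278911) = 82.580077
y = r_b·(sin φ − φ·cos φ) = 82.465148·(0.05278911 − 0.05281366·0.99860568) = 0.004048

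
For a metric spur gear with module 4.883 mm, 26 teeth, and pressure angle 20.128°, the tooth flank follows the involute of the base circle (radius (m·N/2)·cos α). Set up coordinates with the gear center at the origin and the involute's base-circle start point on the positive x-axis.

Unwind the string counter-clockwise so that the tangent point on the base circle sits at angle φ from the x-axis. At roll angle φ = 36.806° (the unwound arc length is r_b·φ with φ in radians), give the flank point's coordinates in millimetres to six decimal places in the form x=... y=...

pitch radius r_p = m·N/2 = 4.883·26/2 = 63.479000
base radius r_b = r_p·cos α = 63.479000·cos 20.128° = 59.602096
roll angle φ = 36.806° = 0.64238588 rad
x = r_b·(cos φ + φ·sin φ) = 59.602096·(0.80066864 + 0.64238588·0.59910745) = 70.659882
y = r_b·(sin φ − φ·cos φ) = 59.602096·(0.59910745 − 0.64238588·0.80066864) = 5.052423

x=70.659882 y=5.052423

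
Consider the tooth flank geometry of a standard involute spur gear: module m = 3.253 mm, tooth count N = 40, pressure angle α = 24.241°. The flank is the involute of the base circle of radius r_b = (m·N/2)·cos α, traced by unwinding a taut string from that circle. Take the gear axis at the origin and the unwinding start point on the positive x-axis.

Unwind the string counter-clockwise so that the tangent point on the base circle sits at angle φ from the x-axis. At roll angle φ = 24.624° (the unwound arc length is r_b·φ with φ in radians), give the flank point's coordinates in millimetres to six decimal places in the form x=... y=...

pitch radius r_p = m·N/2 = 3.253·40/2 = 65.060000
base radius r_b = r_p·cos α = 65.060000·cos 24.241° = 59.323435
roll angle φ = 24.624° = 0.42976988 rad
x = r_b·(cos φ + φ·sin φ) = 59.323435·(0.90906166 + 0.42976988·0.41666162) = 64.551625
y = r_b·(sin φ − φ·cos φ) = 59.323435·(0.41666162 − 0.42976988·0.90906166) = 1.540885

x=64.551625 y=1.540885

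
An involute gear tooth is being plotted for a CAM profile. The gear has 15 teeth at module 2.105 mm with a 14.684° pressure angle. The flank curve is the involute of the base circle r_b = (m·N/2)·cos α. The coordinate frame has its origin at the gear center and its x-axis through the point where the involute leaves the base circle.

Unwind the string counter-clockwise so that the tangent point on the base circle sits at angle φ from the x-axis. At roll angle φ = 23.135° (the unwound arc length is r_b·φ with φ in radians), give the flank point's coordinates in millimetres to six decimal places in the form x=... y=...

pitch radius r_p = m·N/2 = 2.105·15/2 = 15.787500
base radius r_b = r_p·cos α = 15.787500·cos 14.684° = 15.271858
roll angle φ = 23.135° = 0.40378192 rad
x = r_b·(cos φ + φ·sin φ) = 15.271858·(0.91958166 + 0.40378192·0.39289893) = 16.466532
y = r_b·(sin φ − φ·cos φ) = 15.271858·(0.39289893 − 0.40378192·0.91958166) = 0.329696

x=16.466532 y=0.329696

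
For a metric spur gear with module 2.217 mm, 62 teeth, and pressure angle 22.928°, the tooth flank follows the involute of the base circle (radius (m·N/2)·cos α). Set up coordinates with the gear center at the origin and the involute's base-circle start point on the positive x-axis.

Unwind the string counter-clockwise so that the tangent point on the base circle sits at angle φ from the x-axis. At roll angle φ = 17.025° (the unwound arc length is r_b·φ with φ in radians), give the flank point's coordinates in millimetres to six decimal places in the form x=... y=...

pitch radius r_p = m·N/2 = 2.217·62/2 = 68.727000
base radius r_b = r_p·cos α = 68.727000·cos 22.928° = 63.297233
roll angle φ = 17.025° = 0.29714231 rad
x = r_b·(cos φ + φ·sin φ) = 63.297233·(0.95617709 + 0.29714231·0.29278894) = 66.030222
y = r_b·(sin φ − φ·cos φ) = 63.297233·(0.29278894 − 0.29714231·0.95617709) = 0.548678

x=66.030222 y=0.548678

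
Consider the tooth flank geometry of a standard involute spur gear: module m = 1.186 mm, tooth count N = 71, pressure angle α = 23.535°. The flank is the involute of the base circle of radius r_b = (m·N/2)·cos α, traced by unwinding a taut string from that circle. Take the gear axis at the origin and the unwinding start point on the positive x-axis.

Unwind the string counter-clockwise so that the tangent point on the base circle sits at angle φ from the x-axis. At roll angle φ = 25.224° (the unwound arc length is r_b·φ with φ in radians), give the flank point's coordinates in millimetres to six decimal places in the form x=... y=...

x=42.162071 y=1.076732

pitch radius r_p = m·N/2 = 1.186·71/2 = 42.103000
base radius r_b = r_p·cos α = 42.103000·cos 23.535° = 38.600718
roll angle φ = 25.224° = 0.44024185 rad
x = r_b·(cos φ + φ·sin φ) = 38.600718·(0.90464862 + 0.44024185·0.42615827) = 42.162071
y = r_b·(sin φ − φ·cos φ) = 38.600718·(0.42615827 − 0.44024185·0.90464862) = 1.076732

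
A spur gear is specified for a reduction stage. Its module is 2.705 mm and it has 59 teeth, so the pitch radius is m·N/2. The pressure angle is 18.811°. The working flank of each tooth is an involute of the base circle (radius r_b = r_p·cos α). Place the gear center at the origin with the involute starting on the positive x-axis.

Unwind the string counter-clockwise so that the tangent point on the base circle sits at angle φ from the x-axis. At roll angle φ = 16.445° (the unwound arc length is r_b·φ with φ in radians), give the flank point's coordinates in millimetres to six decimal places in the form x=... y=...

pitch radius r_p = m·N/2 = 2.705·59/2 = 79.797500
base radius r_b = r_p·cos α = 79.797500·cos 18.811° = 75.535306
roll angle φ = 16.445° = 0.28701940 rad
x = r_b·(cos φ + φ·sin φ) = 75.535306·(0.95909193 + 0.28701940·0.28309481) = 78.582825
y = r_b·(sin φ − φ·cos φ) = 75.535306·(0.28309481 − 0.28701940·0.95909193) = 0.590446

x=78.582825 y=0.590446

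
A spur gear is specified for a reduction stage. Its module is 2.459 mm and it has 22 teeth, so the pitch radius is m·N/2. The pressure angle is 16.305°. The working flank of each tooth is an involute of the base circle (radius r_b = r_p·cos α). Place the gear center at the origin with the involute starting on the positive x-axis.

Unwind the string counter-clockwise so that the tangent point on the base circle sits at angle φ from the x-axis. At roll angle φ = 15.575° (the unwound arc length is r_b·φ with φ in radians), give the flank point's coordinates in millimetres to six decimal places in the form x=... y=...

pitch radius r_p = m·N/2 = 2.459·22/2 = 27.049000
base radius r_b = r_p·cos α = 27.049000·cos 16.305° = 25.961111
roll angle φ = 15.575° = 0.27183503 rad
x = r_b·(cos φ + φ·sin φ) = 25.961111·(0.96327981 + 0.27183503·0.26849954) = 26.902653
y = r_b·(sin φ − φ·cos φ) = 25.961111·(0.26849954 − 0.27183503·0.96327981) = 0.172546

x=26.902653 y=0.172546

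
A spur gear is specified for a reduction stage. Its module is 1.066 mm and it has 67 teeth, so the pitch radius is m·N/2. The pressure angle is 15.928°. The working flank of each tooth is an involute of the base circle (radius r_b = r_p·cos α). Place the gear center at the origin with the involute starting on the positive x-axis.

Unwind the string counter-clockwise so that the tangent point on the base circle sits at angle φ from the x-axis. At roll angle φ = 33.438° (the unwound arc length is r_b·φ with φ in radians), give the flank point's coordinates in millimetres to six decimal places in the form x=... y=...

x=39.699326 y=2.198705

pitch radius r_p = m·N/2 = 1.066·67/2 = 35.711000
base radius r_b = r_p·cos α = 35.711000·cos 15.928° = 34.339959
roll angle φ = 33.438° = 0.58360320 rad
x = r_b·(cos φ + φ·sin φ) = 34.339959·(0.83448259 + 0.58360320·0.55103431) = 39.699326
y = r_b·(sin φ − φ·cos φ) = 34.339959·(0.55103431 − 0.58360320·0.83448259) = 2.198705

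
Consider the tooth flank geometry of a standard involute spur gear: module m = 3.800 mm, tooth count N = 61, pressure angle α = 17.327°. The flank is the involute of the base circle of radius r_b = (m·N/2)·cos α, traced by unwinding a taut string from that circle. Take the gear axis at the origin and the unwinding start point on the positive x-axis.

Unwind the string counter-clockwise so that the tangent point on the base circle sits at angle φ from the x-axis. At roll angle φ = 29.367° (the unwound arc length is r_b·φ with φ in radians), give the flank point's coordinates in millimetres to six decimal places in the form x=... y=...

pitch radius r_p = m·N/2 = 3.800·61/2 = 115.900000
base radius r_b = r_p·cos α = 115.900000·cos 17.327° = 110.640523
roll angle φ = 29.367° = 0.51255084 rad
x = r_b·(cos φ + φ·sin φ) = 110.640523·(0.87149641 + 0.51255084·0.49040189) = 124.232966
y = r_b·(sin φ − φ·cos φ) = 110.640523·(0.49040189 − 0.51255084·0.87149641) = 4.836725

x=124.232966 y=4.836725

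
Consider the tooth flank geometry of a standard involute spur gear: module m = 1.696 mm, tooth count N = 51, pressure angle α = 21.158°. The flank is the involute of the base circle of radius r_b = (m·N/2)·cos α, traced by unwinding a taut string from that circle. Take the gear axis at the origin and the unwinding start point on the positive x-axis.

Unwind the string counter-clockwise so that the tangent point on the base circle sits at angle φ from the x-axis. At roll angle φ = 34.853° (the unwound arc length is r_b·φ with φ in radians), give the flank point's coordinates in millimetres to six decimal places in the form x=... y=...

x=47.118458 y=2.915624

pitch radius r_p = m·N/2 = 1.696·51/2 = 43.248000
base radius r_b = r_p·cos α = 43.248000·cos 21.158° = 40.332593
roll angle φ = 34.853° = 0.60829960 rad
x = r_b·(cos φ + φ·sin φ) = 40.332593·(0.82062093 + 0.60829960·0.57147291) = 47.118458
y = r_b·(sin φ − φ·cos φ) = 40.332593·(0.57147291 − 0.60829960·0.82062093) = 2.915624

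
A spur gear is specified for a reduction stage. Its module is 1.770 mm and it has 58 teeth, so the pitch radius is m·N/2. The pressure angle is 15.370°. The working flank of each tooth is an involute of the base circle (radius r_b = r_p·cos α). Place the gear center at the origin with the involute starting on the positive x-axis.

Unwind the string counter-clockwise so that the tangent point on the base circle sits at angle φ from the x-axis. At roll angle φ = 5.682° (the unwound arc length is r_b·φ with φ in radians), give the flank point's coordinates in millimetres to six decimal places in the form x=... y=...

x=49.736927 y=0.016075

pitch radius r_p = m·N/2 = 1.770·58/2 = 51.330000
base radius r_b = r_p·cos α = 51.330000·cos 15.370° = 49.494147
roll angle φ = 5.682° = 0.09916961 rad
x = r_b·(cos φ + φ·sin φ) = 49.494147·(0.99508672 + 0.09916961·0.09900714) = 49.736927
y = r_b·(sin φ − φ·cos φ) = 49.494147·(0.09900714 − 0.09916961·0.99508672) = 0.016075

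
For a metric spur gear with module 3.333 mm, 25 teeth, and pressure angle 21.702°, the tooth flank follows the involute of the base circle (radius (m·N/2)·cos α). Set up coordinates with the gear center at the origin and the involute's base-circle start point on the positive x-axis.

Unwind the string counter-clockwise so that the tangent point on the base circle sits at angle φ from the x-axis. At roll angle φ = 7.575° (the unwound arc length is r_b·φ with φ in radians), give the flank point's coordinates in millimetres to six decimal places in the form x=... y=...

pitch radius r_p = m·N/2 = 3.333·25/2 = 41.662500
base radius r_b = r_p·cos α = 41.662500·cos 21.702° = 38.709448
roll angle φ = 7.575° = 0.13220869 rad
x = r_b·(cos φ + φ·sin φ) = 38.709448·(0.99127315 + 0.13220869·0.13182388) = 39.046275
y = r_b·(sin φ − φ·cos φ) = 38.709448·(0.13182388 − 0.13220869·0.99127315) = 0.029766

x=39.046275 y=0.029766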